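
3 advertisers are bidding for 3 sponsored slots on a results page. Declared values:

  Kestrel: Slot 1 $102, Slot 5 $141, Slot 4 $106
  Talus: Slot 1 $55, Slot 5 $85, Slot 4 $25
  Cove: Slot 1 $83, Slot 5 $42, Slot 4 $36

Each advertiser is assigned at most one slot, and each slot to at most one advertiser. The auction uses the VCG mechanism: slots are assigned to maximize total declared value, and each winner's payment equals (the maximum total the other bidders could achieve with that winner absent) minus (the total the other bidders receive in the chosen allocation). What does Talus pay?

Efficient allocation: Kestrel→Slot 4 ($106), Talus→Slot 5 ($85), Cove→Slot 1 ($83); total welfare W = $274.
Talus receives Slot 5 at value $85, so the others get W − 85 = $189.
Without Talus: best allocation of the remaining 2 bidders over all 3 slots is Kestrel→Slot 5 ($141), Cove→Slot 1 ($83), total $224.
VCG payment = (others' best without Talus) − (others' welfare with Talus) = 224 − 189 = $35.

Talus pays $35.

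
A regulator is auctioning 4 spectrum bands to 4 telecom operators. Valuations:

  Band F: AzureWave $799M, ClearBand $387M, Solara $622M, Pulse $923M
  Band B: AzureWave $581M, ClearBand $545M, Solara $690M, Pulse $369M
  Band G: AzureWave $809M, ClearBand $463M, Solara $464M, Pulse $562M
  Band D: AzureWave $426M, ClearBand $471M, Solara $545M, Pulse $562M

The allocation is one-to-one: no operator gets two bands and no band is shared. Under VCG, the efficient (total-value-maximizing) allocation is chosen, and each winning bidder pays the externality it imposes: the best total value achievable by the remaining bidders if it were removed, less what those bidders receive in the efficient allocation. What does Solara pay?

Solara pays $74M.

Efficient allocation: AzureWave→Band G ($809M), ClearBand→Band D ($471M), Solara→Band B ($690M), Pulse→Band F ($923M); total welfare W = $2893M.
Solara receives Band B at value $690M, so the others get W − 690 = $2203M.
Without Solara: best allocation of the remaining 3 bidders over all 4 bands is AzureWave→Band G ($809M), ClearBand→Band B ($545M), Pulse→Band F ($923M), total $2277M.
VCG payment = (others' best without Solara) − (others' welfare with Solara) = 2277 − 2203 = $74M.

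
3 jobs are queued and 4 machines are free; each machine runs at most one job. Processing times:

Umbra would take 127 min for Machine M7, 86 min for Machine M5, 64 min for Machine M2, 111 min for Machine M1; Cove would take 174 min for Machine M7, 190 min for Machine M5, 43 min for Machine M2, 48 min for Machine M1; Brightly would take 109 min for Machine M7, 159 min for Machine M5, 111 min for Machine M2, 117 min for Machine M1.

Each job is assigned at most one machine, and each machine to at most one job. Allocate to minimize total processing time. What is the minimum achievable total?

Optimal: Umbra→Machine M2 (64 min), Cove→Machine M1 (48 min), Brightly→Machine M7 (109 min) — total 64+48+109 = 221 min.
Column-greedy (each machine in turn goes to its cheapest remaining job) gives 238 min, worse by 17.
Next-best assignment: Umbra→Machine M5, Cove→Machine M2, Brightly→Machine M7 = 238 min.
Every other assignment is strictly worse.

Minimum total: 221 min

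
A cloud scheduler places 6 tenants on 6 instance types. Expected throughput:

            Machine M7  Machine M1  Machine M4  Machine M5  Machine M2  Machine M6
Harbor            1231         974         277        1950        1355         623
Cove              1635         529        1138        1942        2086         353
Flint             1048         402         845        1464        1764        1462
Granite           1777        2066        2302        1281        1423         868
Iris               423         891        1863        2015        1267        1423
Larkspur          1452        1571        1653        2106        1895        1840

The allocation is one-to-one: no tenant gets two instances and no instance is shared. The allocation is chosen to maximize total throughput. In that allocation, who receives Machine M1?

Granite receives Machine M1.

This is the linear assignment problem.
Optimal: Harbor→Machine M5 (1950 ops/s), Cove→Machine M7 (1635 ops/s), Flint→Machine M2 (1764 ops/s), Granite→Machine M1 (2066 ops/s), Iris→Machine M4 (1863 ops/s), Larkspur→Machine M6 (1840 ops/s) — total 1950+1635+1764+2066+1863+1840 = 11118 ops/s.
Column-greedy (each instance in turn goes to its best remaining tenant) gives 10709 ops/s, worse by 409.
Next-best assignment: Harbor→Machine M5, Cove→Machine M2, Flint→Machine M6, Granite→Machine M1, Iris→Machine M4, Larkspur→Machine M7 = 10879 ops/s.
Swapping Granite↔Cove (Granite→Machine M7 1777 ops/s, Cove→Machine M1 529 ops/s) loses 1395.
Granite's own top instance is Machine M4 (2302 ops/s), but forcing Granite→Machine M4 and reassigning the rest optimally gives only 10667 ops/s — worse by 451.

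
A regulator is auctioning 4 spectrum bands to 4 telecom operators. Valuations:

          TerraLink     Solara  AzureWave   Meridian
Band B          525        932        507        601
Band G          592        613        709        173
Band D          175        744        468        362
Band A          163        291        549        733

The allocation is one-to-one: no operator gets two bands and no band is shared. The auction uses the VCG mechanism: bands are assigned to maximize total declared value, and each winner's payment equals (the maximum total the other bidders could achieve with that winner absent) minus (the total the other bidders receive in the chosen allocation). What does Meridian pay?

Meridian pays $81M.

Efficient allocation: TerraLink→Band G ($592M), Solara→Band B ($932M), AzureWave→Band D ($468M), Meridian→Band A ($733M); total welfare W = $2725M.
Meridian receives Band A at value $733M, so the others get W − 733 = $1992M.
Without Meridian: best allocation of the remaining 3 bidders over all 4 bands is TerraLink→Band G ($592M), Solara→Band B ($932M), AzureWave→Band A ($549M), total $2073M.
VCG payment = (others' best without Meridian) − (others' welfare with Meridian) = 2073 − 1992 = $81M.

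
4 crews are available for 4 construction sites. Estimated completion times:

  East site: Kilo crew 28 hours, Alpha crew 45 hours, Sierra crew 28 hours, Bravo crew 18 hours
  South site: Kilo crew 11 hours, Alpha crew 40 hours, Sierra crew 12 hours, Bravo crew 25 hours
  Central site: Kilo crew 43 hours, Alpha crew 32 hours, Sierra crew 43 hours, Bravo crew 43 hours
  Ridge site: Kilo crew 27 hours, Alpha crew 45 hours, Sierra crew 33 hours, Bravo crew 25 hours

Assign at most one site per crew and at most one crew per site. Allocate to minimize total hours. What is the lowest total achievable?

Min total: 89 hours

Optimal: Kilo crew→Ridge site (27 hours), Alpha crew→Central site (32 hours), Sierra crew→South site (12 hours), Bravo crew→East site (18 hours) — total 27+32+12+18 = 89 hours.
Column-greedy (each site in turn goes to its cheapest remaining crew) gives 94 hours, worse by 5.
Next-best assignment: Kilo crew→South site, Alpha crew→Central site, Sierra crew→Ridge site, Bravo crew→East site = 94 hours.
Checked against all permutations: 89 hours is optimal.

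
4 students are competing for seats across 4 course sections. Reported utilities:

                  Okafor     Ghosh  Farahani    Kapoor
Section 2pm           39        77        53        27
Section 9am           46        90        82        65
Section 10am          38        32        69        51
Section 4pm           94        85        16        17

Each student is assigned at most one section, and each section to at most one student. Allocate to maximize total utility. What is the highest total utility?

Optimal: Okafor→Section 4pm (94 points), Ghosh→Section 2pm (77 points), Farahani→Section 10am (69 points), Kapoor→Section 9am (65 points) — total 94+77+69+65 = 305 points.
Row-greedy (each student in turn takes its best remaining section) gives 280 points, worse by 25.
Next-best assignment: Okafor→Section 4pm, Ghosh→Section 2pm, Farahani→Section 9am, Kapoor→Section 10am = 304 points.

Maximum total: 305 points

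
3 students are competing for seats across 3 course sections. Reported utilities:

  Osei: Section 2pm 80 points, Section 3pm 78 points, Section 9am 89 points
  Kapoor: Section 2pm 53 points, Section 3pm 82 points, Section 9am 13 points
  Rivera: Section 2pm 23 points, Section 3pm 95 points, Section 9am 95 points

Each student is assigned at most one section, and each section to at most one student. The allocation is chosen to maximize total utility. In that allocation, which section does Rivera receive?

This is the linear assignment problem.
Optimal: Osei→Section 2pm (80 points), Kapoor→Section 3pm (82 points), Rivera→Section 9am (95 points) — total 80+82+95 = 257 points.
Column-greedy (each section in turn goes to its best remaining student) gives 188 points, worse by 69.
Rivera's own top section is Section 3pm (95 points), but forcing Rivera→Section 3pm and reassigning the rest optimally gives only 237 points — worse by 20.

Rivera receives Section 9am.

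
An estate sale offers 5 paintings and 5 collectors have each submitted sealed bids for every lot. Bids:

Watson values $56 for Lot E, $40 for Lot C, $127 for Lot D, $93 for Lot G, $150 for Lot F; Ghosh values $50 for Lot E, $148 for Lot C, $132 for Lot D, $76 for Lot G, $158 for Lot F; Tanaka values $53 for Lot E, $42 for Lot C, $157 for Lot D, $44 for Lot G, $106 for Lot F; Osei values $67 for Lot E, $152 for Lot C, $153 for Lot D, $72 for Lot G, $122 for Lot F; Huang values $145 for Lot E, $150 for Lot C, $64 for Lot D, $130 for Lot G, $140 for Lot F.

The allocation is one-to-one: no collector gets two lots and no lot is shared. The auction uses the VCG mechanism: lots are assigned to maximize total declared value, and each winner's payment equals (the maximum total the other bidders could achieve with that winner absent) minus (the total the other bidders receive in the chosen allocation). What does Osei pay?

Osei pays $47.

Efficient allocation: Watson→Lot G ($93), Ghosh→Lot F ($158), Tanaka→Lot D ($157), Osei→Lot C ($152), Huang→Lot E ($145); total welfare W = $705.
Osei receives Lot C at value $152, so the others get W − 152 = $553.
Without Osei: best allocation of the remaining 4 bidders over all 5 lots is Watson→Lot F ($150), Ghosh→Lot C ($148), Tanaka→Lot D ($157), Huang→Lot E ($145), total $600.
VCG payment = (others' best without Osei) − (others' welfare with Osei) = 600 − 553 = $47.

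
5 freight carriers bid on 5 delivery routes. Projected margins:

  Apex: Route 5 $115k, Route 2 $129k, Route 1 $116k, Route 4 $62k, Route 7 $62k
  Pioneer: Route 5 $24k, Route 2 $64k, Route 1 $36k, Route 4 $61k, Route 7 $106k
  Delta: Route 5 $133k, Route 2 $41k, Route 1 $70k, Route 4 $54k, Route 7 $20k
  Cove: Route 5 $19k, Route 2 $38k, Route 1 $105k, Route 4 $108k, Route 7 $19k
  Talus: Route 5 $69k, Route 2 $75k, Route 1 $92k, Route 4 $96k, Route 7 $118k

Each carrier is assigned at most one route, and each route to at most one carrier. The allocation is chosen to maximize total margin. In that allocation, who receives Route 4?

Talus receives Route 4.

This is the linear assignment problem.
Optimal: Apex→Route 2 ($129k), Pioneer→Route 7 ($106k), Delta→Route 5 ($133k), Cove→Route 1 ($105k), Talus→Route 4 ($96k) — total 129+106+133+105+96 = $569k.
Next-best assignment: Apex→Route 2, Pioneer→Route 7, Delta→Route 5, Cove→Route 4, Talus→Route 1 = $568k.
Talus's own top route is Route 7 ($118k), but forcing Talus→Route 7 and reassigning the rest optimally gives only $546k — worse by 23.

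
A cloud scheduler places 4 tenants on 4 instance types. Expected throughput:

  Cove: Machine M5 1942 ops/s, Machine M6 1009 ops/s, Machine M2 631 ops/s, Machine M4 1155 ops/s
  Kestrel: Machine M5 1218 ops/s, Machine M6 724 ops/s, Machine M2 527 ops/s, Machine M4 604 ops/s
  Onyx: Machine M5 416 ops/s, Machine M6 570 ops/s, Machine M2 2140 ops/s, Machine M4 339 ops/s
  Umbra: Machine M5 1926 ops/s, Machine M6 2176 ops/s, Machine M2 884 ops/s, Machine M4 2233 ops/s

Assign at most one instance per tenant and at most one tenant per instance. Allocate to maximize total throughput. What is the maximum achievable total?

Max total: 7039 ops/s

This is the linear assignment problem.
Optimal: Cove→Machine M5 (1942 ops/s), Kestrel→Machine M6 (724 ops/s), Onyx→Machine M2 (2140 ops/s), Umbra→Machine M4 (2233 ops/s) — total 1942+724+2140+2233 = 7039 ops/s.
Column-greedy (each instance in turn goes to its best remaining tenant) gives 6862 ops/s, worse by 177.
Swapping Cove↔Umbra (Cove→Machine M4 1155 ops/s, Umbra→Machine M5 1926 ops/s) loses 1094.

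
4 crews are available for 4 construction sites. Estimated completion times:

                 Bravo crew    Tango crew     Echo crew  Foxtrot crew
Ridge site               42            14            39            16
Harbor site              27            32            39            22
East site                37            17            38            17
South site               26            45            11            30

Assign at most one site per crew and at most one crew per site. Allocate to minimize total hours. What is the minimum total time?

Min total: 69 hours

This is the linear assignment problem.
Optimal: Bravo crew→Harbor site (27 hours), Tango crew→Ridge site (14 hours), Echo crew→South site (11 hours), Foxtrot crew→East site (17 hours) — total 27+14+11+17 = 69 hours.
Column-greedy (each site in turn goes to its cheapest remaining crew) gives 84 hours, worse by 15.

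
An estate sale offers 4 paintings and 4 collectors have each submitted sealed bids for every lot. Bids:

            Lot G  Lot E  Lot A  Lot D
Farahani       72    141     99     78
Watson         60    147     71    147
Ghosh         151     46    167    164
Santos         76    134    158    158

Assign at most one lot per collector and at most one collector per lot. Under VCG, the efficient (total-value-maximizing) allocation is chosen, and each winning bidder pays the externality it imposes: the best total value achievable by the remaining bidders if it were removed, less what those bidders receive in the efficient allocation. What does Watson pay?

Efficient allocation: Farahani→Lot E ($141), Watson→Lot D ($147), Ghosh→Lot G ($151), Santos→Lot A ($158); total welfare W = $597.
Watson receives Lot D at value $147, so the others get W − 147 = $450.
Without Watson: best allocation of the remaining 3 bidders over all 4 lots is Farahani→Lot E ($141), Ghosh→Lot A ($167), Santos→Lot D ($158), total $466.
VCG payment = (others' best without Watson) − (others' welfare with Watson) = 466 − 450 = $16.

Watson pays $16.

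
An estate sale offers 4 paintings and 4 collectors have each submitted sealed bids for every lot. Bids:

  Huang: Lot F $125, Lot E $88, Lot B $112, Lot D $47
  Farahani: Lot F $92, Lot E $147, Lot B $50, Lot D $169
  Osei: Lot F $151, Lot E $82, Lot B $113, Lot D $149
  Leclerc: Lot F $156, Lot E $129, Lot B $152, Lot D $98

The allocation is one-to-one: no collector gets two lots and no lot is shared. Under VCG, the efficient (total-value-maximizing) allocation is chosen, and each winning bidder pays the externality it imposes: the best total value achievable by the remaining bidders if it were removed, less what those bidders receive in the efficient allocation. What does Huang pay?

Efficient allocation: Huang→Lot F ($125), Farahani→Lot E ($147), Osei→Lot D ($149), Leclerc→Lot B ($152); total welfare W = $573.
Huang receives Lot F at value $125, so the others get W − 125 = $448.
Without Huang: best allocation of the remaining 3 bidders over all 4 lots is Farahani→Lot D ($169), Osei→Lot F ($151), Leclerc→Lot B ($152), total $472.
VCG payment = (others' best without Huang) − (others' welfare with Huang) = 472 − 448 = $24.

Huang pays $24.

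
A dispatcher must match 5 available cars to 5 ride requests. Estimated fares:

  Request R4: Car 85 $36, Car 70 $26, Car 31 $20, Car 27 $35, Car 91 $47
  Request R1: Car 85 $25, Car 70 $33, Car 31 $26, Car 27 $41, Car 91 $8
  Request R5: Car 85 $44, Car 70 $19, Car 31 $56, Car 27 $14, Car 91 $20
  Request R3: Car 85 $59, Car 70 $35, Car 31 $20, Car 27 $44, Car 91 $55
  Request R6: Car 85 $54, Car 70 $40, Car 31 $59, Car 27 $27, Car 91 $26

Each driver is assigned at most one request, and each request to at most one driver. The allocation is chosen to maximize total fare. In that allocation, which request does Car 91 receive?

Optimal: Car 85→Request R3 ($59), Car 70→Request R6 ($40), Car 31→Request R5 ($56), Car 27→Request R1 ($41), Car 91→Request R4 ($47) — total 59+40+56+41+47 = $243.
Max-entry greedy (repeatedly take the single best remaining cell) gives $225, worse by 18.
Next-best assignment: Car 85→Request R6, Car 70→Request R1, Car 31→Request R5, Car 27→Request R3, Car 91→Request R4 = $234.
Car 91's own top request is Request R3 ($55), but forcing Car 91→Request R3 and reassigning the rest optimally gives only $233 — worse by 10.

Car 91 receives Request R4.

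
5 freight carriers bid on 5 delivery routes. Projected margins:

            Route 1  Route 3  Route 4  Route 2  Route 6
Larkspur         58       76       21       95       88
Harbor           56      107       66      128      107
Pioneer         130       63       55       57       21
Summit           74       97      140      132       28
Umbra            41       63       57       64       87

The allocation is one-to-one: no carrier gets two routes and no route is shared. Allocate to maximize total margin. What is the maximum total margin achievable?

Max total: $561k

Treat this as an assignment problem: match each carrier to one route.
Optimal: Larkspur→Route 3 ($76k), Harbor→Route 2 ($128k), Pioneer→Route 1 ($130k), Summit→Route 4 ($140k), Umbra→Route 6 ($87k) — total 76+128+130+140+87 = $561k.
Column-greedy (each route in turn goes to its best remaining carrier) gives $559k, worse by 2.
Swapping Summit↔Pioneer (Summit→Route 1 $74k, Pioneer→Route 4 $55k) loses 141.
Every other assignment is strictly worse.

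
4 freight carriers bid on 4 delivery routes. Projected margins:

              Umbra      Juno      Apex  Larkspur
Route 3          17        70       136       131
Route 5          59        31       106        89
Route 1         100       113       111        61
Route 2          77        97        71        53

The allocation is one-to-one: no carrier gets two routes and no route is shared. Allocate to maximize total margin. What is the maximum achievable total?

Max total: $434k

Optimal: Umbra→Route 1 ($100k), Juno→Route 2 ($97k), Apex→Route 5 ($106k), Larkspur→Route 3 ($131k) — total 100+97+106+131 = $434k.
Column-greedy (each route in turn goes to its best remaining carrier) gives $415k, worse by 19.
Swapping Juno↔Apex (Juno→Route 5 $31k, Apex→Route 2 $71k) loses 101.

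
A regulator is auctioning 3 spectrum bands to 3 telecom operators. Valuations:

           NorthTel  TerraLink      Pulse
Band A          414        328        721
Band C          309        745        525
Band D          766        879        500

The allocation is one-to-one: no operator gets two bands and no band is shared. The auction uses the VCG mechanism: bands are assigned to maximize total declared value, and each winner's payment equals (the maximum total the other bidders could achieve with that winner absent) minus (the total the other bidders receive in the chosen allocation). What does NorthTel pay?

NorthTel pays $134M.

Efficient allocation: NorthTel→Band D ($766M), TerraLink→Band C ($745M), Pulse→Band A ($721M); total welfare W = $2232M.
NorthTel receives Band D at value $766M, so the others get W − 766 = $1466M.
Without NorthTel: best allocation of the remaining 2 bidders over all 3 bands is TerraLink→Band D ($879M), Pulse→Band A ($721M), total $1600M.
VCG payment = (others' best without NorthTel) − (others' welfare with NorthTel) = 1600 − 1466 = $134M.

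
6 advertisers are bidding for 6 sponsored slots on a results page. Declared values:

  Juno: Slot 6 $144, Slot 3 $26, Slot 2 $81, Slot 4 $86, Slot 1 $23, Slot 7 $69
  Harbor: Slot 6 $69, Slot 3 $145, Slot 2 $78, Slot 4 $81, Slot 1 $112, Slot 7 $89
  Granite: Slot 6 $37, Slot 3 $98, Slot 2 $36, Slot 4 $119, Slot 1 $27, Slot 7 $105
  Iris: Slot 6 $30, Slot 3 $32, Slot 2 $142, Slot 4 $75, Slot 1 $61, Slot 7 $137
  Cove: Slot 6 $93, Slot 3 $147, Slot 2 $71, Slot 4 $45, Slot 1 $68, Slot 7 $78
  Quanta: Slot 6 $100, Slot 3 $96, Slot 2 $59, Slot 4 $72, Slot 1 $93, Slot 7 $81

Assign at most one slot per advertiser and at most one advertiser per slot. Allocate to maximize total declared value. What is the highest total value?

Optimal: Juno→Slot 6 ($144), Harbor→Slot 1 ($112), Granite→Slot 4 ($119), Iris→Slot 2 ($142), Cove→Slot 3 ($147), Quanta→Slot 7 ($81) — total 144+112+119+142+147+81 = $745.
Row-greedy (each advertiser in turn takes its best remaining slot) gives $721, worse by 24.
Next-best assignment: Juno→Slot 6, Harbor→Slot 7, Granite→Slot 4, Iris→Slot 2, Cove→Slot 3, Quanta→Slot 1 = $734.
Every other assignment is strictly worse.

Max total: $745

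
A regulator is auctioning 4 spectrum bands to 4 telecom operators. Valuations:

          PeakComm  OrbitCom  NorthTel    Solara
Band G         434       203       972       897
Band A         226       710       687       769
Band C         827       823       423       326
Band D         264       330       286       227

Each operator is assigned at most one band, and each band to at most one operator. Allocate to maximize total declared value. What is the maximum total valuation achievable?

Maximum total: $2898M

Optimal: PeakComm→Band C ($827M), OrbitCom→Band D ($330M), NorthTel→Band G ($972M), Solara→Band A ($769M) — total 827+330+972+769 = $2898M.
Row-greedy (each operator in turn takes its best remaining band) gives $2736M, worse by 162.
Next-best assignment: PeakComm→Band D, OrbitCom→Band C, NorthTel→Band G, Solara→Band A = $2828M.
Checked against all permutations: $2898M is optimal.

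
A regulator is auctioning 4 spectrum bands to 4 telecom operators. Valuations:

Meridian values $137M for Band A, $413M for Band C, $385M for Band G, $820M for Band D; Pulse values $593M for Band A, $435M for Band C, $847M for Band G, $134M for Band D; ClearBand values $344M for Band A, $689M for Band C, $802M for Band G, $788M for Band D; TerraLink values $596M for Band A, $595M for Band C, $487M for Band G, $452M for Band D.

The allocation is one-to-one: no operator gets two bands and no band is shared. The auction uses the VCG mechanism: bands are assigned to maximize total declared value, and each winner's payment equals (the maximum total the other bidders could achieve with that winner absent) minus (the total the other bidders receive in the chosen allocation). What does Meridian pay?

Efficient allocation: Meridian→Band D ($820M), Pulse→Band G ($847M), ClearBand→Band C ($689M), TerraLink→Band A ($596M); total welfare W = $2952M.
Meridian receives Band D at value $820M, so the others get W − 820 = $2132M.
Without Meridian: best allocation of the remaining 3 bidders over all 4 bands is Pulse→Band G ($847M), ClearBand→Band D ($788M), TerraLink→Band A ($596M), total $2231M.
VCG payment = (others' best without Meridian) − (others' welfare with Meridian) = 2231 − 2132 = $99M.

Meridian pays $99M.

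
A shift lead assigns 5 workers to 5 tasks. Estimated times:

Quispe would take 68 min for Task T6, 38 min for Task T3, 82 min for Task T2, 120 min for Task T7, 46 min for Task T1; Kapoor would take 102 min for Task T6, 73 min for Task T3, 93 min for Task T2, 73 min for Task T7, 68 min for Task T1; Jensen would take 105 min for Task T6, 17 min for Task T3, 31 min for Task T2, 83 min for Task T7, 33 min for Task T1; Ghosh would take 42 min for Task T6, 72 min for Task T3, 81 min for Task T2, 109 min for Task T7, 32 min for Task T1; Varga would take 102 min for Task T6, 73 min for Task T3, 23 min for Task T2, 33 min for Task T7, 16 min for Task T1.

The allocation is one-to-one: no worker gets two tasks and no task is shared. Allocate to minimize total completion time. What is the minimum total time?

This is a one-to-one assignment (minimum-cost bipartite matching).
Optimal: Quispe→Task T3 (38 min), Kapoor→Task T7 (73 min), Jensen→Task T2 (31 min), Ghosh→Task T6 (42 min), Varga→Task T1 (16 min) — total 38+73+31+42+16 = 200 min.
Column-greedy (each task in turn goes to its cheapest remaining worker) gives 201 min, worse by 1.
Next-best assignment: Quispe→Task T1, Kapoor→Task T7, Jensen→Task T3, Ghosh→Task T6, Varga→Task T2 = 201 min.
Checked against all permutations: 200 min is optimal.

Minimum total: 200 min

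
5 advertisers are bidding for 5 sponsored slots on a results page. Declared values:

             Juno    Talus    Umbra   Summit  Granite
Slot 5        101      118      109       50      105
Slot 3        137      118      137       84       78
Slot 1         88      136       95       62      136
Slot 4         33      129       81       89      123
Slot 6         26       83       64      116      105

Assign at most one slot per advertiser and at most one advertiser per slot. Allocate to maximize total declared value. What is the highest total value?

Treat this as an assignment problem: match each advertiser to one slot.
Optimal: Juno→Slot 3 ($137), Talus→Slot 4 ($129), Umbra→Slot 5 ($109), Summit→Slot 6 ($116), Granite→Slot 1 ($136) — total 137+129+109+116+136 = $627.
Max-entry greedy (repeatedly take the single best remaining cell) gives $621, worse by 6.
Swapping Summit↔Juno (Summit→Slot 3 $84, Juno→Slot 6 $26) loses 143.
Every other assignment is strictly worse.

Max total: $627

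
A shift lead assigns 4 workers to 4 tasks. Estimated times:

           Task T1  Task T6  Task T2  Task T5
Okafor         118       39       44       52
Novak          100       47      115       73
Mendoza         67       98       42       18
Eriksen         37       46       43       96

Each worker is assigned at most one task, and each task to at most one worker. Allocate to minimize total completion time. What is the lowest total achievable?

Min total: 146 min

This is a one-to-one assignment (minimum-cost bipartite matching).
Optimal: Okafor→Task T2 (44 min), Novak→Task T6 (47 min), Mendoza→Task T5 (18 min), Eriksen→Task T1 (37 min) — total 44+47+18+37 = 146 min.
Column-greedy (each task in turn goes to its cheapest remaining worker) gives 191 min, worse by 45.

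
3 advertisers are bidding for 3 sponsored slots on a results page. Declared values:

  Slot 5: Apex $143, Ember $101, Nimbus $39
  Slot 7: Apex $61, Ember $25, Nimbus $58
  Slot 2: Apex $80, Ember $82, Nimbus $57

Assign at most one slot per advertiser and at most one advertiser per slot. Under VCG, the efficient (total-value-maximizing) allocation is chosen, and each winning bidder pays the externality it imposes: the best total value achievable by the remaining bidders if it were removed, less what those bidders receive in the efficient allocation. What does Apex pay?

Apex pays $19.

Efficient allocation: Apex→Slot 5 ($143), Ember→Slot 2 ($82), Nimbus→Slot 7 ($58); total welfare W = $283.
Apex receives Slot 5 at value $143, so the others get W − 143 = $140.
Without Apex: best allocation of the remaining 2 bidders over all 3 slots is Ember→Slot 5 ($101), Nimbus→Slot 7 ($58), total $159.
VCG payment = (others' best without Apex) − (others' welfare with Apex) = 159 − 140 = $19.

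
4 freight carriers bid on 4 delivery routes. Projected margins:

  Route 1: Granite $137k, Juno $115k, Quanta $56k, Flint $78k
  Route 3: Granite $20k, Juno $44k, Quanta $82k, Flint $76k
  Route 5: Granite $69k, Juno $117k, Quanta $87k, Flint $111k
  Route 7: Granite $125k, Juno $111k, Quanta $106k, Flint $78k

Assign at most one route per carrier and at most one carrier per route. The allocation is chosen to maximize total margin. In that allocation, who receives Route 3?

This is a one-to-one assignment (maximum-weight bipartite matching).
Optimal: Granite→Route 1 ($137k), Juno→Route 7 ($111k), Quanta→Route 3 ($82k), Flint→Route 5 ($111k) — total 137+111+82+111 = $441k.
Column-greedy (each route in turn goes to its best remaining carrier) gives $414k, worse by 27.
Swapping Quanta↔Juno (Quanta→Route 7 $106k, Juno→Route 3 $44k) loses 43.
Checked against all permutations: $441k is optimal.
Quanta's own top route is Route 7 ($106k), but forcing Quanta→Route 7 and reassigning the rest optimally gives only $436k — worse by 5.

Quanta receives Route 3.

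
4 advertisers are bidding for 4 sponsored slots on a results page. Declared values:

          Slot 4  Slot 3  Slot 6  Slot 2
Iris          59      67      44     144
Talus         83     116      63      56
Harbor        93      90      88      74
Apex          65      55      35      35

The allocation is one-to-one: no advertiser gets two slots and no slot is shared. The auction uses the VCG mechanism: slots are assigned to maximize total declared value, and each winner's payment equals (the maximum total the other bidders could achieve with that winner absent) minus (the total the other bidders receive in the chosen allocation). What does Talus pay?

Efficient allocation: Iris→Slot 2 ($144), Talus→Slot 3 ($116), Harbor→Slot 6 ($88), Apex→Slot 4 ($65); total welfare W = $413.
Talus receives Slot 3 at value $116, so the others get W − 116 = $297.
Without Talus: best allocation of the remaining 3 bidders over all 4 slots is Iris→Slot 2 ($144), Harbor→Slot 3 ($90), Apex→Slot 4 ($65), total $299.
VCG payment = (others' best without Talus) − (others' welfare with Talus) = 299 − 297 = $2.

Talus pays $2.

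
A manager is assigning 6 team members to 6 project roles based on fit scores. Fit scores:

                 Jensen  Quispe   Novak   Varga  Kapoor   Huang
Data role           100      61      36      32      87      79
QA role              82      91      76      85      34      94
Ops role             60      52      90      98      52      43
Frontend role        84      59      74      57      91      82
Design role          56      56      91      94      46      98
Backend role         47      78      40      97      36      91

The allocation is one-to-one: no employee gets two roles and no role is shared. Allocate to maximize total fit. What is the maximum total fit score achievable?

Maximum total: 567 pts

Treat this as an assignment problem: match each employee to one role.
Optimal: Jensen→Data role (100 pts), Quispe→QA role (91 pts), Novak→Ops role (90 pts), Varga→Backend role (97 pts), Kapoor→Frontend role (91 pts), Huang→Design role (98 pts) — total 100+91+90+97+91+98 = 567 pts.
Row-greedy (each employee in turn takes its best remaining role) gives 562 pts, worse by 5.
Next-best assignment: Jensen→Data role, Quispe→QA role, Novak→Design role, Varga→Ops role, Kapoor→Frontend role, Huang→Backend role = 562 pts.
Checked against all permutations: 567 pts is optimal.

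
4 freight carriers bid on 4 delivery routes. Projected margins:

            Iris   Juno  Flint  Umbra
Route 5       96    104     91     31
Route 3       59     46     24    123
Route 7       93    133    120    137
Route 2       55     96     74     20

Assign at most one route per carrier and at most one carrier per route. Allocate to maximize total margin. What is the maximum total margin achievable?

Optimal: Iris→Route 5 ($96k), Juno→Route 2 ($96k), Flint→Route 7 ($120k), Umbra→Route 3 ($123k) — total 96+96+120+123 = $435k.
Max-entry greedy (repeatedly take the single best remaining cell) gives $374k, worse by 61.
Swapping Flint↔Umbra (Flint→Route 3 $24k, Umbra→Route 7 $137k) loses 82.

Maximum total: $435k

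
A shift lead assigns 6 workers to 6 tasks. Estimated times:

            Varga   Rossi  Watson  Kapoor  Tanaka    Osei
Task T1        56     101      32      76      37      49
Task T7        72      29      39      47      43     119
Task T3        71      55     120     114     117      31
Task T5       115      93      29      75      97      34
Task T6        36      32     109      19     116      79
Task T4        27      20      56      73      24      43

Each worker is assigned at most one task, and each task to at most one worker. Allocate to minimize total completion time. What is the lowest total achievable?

Treat this as an assignment problem: match each worker to one task.
Optimal: Varga→Task T4 (27 min), Rossi→Task T7 (29 min), Watson→Task T5 (29 min), Kapoor→Task T6 (19 min), Tanaka→Task T1 (37 min), Osei→Task T3 (31 min) — total 27+29+29+19+37+31 = 172 min.
Column-greedy (each task in turn goes to its cheapest remaining worker) gives 227 min, worse by 55.

Min total: 172 min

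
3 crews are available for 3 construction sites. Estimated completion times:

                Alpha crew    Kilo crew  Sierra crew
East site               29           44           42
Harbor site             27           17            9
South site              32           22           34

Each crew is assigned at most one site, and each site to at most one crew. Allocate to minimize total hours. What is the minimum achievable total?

Minimum total: 60 hours

Optimal: Alpha crew→East site (29 hours), Kilo crew→South site (22 hours), Sierra crew→Harbor site (9 hours) — total 29+22+9 = 60 hours.
Row-greedy (each crew in turn takes its cheapest remaining site) gives 91 hours, worse by 31.
Swapping Kilo crew↔Sierra crew (Kilo crew→Harbor site 17 hours, Sierra crew→South site 34 hours) adds 20.
Every other assignment is strictly worse.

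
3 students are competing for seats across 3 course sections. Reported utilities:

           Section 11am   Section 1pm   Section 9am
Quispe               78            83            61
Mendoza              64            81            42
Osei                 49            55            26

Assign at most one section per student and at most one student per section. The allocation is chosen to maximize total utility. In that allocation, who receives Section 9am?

Optimal: Quispe→Section 9am (61 points), Mendoza→Section 1pm (81 points), Osei→Section 11am (49 points) — total 61+81+49 = 191 points.
Row-greedy (each student in turn takes its best remaining section) gives 173 points, worse by 18.
Checked against all permutations: 191 points is optimal.
Quispe's own top section is Section 1pm (83 points), but forcing Quispe→Section 1pm and reassigning the rest optimally gives only 174 points — worse by 17.

Quispe receives Section 9am.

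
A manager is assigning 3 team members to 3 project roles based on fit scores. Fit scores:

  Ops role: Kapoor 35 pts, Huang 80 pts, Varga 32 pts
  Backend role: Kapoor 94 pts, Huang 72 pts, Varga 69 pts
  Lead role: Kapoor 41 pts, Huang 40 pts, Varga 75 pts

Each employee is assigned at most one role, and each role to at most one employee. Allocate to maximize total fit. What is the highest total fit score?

Maximum total: 249 pts

Optimal: Kapoor→Backend role (94 pts), Huang→Ops role (80 pts), Varga→Lead role (75 pts) — total 94+80+75 = 249 pts.
Every other assignment is strictly worse.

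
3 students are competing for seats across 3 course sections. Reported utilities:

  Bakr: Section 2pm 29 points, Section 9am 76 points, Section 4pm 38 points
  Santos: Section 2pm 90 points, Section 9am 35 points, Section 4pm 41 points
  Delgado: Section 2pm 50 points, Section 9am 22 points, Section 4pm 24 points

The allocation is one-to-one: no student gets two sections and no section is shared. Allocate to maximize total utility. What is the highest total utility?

Max total: 190 points

Optimal: Bakr→Section 9am (76 points), Santos→Section 2pm (90 points), Delgado→Section 4pm (24 points) — total 76+90+24 = 190 points.
Swapping Bakr↔Santos (Bakr→Section 2pm 29 points, Santos→Section 9am 35 points) loses 102.
Checked against all permutations: 190 points is optimal.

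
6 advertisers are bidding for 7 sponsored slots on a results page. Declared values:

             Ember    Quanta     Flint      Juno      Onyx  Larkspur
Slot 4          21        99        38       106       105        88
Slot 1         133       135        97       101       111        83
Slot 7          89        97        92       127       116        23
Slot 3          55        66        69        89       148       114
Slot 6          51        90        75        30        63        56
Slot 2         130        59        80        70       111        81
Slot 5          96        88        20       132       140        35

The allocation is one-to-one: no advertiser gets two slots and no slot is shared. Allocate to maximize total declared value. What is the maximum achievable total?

Max total: $725

Optimal: Ember→Slot 2 ($130), Quanta→Slot 1 ($135), Flint→Slot 7 ($92), Juno→Slot 5 ($132), Onyx→Slot 3 ($148), Larkspur→Slot 4 ($88) — total 130+135+92+132+148+88 = $725.
Row-greedy (each advertiser in turn takes its best remaining slot) gives $685, worse by 40.
Swapping Flint↔Onyx (Flint→Slot 3 $69, Onyx→Slot 7 $116) loses 55.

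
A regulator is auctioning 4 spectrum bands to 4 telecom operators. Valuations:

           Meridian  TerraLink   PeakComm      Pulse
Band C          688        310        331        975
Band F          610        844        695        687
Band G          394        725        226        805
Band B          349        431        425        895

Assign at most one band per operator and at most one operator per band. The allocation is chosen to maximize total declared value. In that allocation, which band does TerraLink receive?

TerraLink receives Band G.

This is the linear assignment problem.
Optimal: Meridian→Band C ($688M), TerraLink→Band G ($725M), PeakComm→Band F ($695M), Pulse→Band B ($895M) — total 688+725+695+895 = $3003M.
Column-greedy (each band in turn goes to its best remaining operator) gives $2638M, worse by 365.
Swapping Meridian↔TerraLink (Meridian→Band G $394M, TerraLink→Band C $310M) loses 709.
TerraLink's own top band is Band F ($844M), but forcing TerraLink→Band F and reassigning the rest optimally gives only $2762M — worse by 241.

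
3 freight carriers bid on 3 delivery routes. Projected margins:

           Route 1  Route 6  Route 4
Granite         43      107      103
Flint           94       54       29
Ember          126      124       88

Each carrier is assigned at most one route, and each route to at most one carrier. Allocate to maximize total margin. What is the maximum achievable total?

Optimal: Granite→Route 4 ($103k), Flint→Route 1 ($94k), Ember→Route 6 ($124k) — total 103+94+124 = $321k.
Every other assignment is strictly worse.

Max total: $321k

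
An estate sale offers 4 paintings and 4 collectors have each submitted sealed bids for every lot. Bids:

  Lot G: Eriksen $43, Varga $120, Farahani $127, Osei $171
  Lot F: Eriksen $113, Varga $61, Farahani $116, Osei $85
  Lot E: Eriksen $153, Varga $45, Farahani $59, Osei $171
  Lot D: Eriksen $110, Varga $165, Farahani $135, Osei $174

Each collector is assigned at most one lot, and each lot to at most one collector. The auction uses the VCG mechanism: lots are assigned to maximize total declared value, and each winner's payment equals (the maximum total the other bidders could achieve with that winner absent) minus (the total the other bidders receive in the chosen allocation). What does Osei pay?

Efficient allocation: Eriksen→Lot E ($153), Varga→Lot D ($165), Farahani→Lot F ($116), Osei→Lot G ($171); total welfare W = $605.
Osei receives Lot G at value $171, so the others get W − 171 = $434.
Without Osei: best allocation of the remaining 3 bidders over all 4 lots is Eriksen→Lot E ($153), Varga→Lot D ($165), Farahani→Lot G ($127), total $445.
VCG payment = (others' best without Osei) − (others' welfare with Osei) = 445 − 434 = $11.

Osei pays $11.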